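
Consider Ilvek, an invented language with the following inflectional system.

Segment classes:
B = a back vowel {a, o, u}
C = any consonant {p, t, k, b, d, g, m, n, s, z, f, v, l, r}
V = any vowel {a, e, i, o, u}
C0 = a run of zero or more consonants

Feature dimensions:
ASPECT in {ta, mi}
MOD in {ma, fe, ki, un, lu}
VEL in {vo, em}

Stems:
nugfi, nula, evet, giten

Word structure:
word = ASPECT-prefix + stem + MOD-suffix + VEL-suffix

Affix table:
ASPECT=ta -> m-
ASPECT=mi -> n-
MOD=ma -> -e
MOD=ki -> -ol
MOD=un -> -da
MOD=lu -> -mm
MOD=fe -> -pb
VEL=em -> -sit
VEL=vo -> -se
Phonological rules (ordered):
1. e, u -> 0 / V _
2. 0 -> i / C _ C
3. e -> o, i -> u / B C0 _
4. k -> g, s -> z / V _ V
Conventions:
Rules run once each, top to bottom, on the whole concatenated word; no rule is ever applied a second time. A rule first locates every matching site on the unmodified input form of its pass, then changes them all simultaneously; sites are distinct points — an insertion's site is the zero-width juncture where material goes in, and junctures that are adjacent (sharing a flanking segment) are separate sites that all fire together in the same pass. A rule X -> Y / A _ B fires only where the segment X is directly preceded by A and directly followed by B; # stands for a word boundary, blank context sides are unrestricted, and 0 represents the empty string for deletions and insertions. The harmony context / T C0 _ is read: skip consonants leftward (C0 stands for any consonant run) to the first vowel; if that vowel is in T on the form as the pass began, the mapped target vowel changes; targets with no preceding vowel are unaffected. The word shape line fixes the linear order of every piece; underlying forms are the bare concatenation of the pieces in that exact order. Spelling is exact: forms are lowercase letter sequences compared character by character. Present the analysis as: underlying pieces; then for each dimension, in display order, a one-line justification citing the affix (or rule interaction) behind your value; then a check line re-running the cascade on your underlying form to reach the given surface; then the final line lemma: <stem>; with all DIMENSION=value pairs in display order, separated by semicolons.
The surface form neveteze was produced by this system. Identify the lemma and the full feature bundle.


underlying: n-evet-e-se
ASPECT=mi - signalled by the affix n-
MOD=ma - signalled by the affix -e
VEL=vo - signalled by the affix -se
check: nevetese -> nevetese -> nevetese -> nevetese -> neveteze
lemma: evet; ASPECT=mi; MOD=ma; VEL=vo


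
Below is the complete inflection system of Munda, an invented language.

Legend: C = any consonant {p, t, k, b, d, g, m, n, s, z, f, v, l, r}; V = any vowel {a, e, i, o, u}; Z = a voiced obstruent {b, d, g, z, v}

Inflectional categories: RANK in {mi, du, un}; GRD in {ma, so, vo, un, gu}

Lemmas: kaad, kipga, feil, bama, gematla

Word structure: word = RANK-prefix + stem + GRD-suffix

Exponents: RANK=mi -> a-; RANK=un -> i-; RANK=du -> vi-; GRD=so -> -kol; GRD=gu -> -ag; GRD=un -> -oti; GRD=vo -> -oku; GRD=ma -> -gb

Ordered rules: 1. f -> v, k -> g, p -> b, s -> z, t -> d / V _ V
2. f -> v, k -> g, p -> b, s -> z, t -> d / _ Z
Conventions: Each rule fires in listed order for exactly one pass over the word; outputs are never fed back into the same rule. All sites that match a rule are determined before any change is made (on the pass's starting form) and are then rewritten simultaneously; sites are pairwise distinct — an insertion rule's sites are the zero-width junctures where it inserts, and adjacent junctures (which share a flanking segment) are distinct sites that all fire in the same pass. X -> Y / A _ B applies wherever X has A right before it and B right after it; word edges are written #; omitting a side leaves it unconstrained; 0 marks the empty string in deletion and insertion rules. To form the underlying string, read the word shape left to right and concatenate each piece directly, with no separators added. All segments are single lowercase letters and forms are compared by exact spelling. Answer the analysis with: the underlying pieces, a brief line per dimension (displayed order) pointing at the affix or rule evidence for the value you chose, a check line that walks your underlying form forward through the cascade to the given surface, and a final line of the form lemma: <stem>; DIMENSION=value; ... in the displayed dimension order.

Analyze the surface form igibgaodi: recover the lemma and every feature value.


underlying: i-kipga-oti
RANK=un - signalled by the affix i-
GRD=un - signalled by the affix -oti
check: ikipgaoti -> igipgaodi -> igibgaodi
lemma: kipga; RANK=un; GRD=un


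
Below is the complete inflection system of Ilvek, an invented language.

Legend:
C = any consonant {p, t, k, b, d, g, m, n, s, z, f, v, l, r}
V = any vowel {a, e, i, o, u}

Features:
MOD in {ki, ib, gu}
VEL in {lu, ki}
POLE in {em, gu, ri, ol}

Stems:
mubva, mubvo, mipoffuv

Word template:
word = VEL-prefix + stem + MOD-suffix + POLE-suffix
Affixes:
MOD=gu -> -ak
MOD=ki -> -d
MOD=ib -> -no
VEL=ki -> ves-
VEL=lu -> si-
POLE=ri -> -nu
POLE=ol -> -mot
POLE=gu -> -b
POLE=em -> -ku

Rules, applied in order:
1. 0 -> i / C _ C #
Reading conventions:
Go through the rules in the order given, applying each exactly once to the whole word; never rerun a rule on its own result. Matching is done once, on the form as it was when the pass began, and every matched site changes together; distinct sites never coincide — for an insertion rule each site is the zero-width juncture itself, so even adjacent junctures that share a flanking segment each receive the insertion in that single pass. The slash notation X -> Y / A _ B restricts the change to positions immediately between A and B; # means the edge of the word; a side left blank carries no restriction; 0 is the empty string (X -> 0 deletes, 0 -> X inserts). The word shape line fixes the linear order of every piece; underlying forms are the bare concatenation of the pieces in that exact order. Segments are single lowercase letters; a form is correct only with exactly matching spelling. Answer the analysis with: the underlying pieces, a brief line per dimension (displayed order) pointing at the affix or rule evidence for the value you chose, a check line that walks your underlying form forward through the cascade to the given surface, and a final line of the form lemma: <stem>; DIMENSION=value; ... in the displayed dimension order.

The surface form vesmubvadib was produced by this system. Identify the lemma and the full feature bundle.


underlying: ves-mubva-d-b
MOD=ki - signalled by the affix -d
VEL=ki - signalled by the affix ves-
POLE=gu - signalled by the affix -b
check: vesmubvadb -> vesmubvadib
lemma: mubva; MOD=ki; VEL=ki; POLE=gu


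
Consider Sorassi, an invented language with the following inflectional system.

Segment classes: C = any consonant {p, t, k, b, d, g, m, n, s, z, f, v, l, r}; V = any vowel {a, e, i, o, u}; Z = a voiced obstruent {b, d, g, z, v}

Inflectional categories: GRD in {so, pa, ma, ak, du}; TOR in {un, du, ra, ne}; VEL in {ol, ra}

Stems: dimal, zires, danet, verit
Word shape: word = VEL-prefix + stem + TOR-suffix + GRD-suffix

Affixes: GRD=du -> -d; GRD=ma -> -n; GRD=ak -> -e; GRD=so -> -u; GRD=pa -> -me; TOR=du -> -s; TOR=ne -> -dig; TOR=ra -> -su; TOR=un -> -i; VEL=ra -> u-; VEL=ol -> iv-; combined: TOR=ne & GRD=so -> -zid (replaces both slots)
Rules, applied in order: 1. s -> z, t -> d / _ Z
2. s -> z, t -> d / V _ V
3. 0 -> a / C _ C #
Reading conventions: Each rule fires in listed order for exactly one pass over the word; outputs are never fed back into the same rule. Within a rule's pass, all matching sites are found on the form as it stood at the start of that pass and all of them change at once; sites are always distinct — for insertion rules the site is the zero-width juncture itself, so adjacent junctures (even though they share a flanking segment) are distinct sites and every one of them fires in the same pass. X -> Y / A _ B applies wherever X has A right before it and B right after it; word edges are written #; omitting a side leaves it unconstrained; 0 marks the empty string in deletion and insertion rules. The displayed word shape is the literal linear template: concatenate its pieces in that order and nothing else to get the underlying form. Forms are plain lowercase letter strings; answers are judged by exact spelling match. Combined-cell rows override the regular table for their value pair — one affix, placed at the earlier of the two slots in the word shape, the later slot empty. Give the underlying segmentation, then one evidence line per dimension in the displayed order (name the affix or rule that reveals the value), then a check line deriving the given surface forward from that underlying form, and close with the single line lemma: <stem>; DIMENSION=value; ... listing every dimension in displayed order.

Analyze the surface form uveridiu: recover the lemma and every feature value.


underlying: u-verit-i-u
GRD=so - signalled by the affix -u
TOR=un - signalled by the affix -i
VEL=ra - signalled by the affix u-
check: uveritiu -> uveritiu -> uveridiu -> uveridiu
lemma: verit; GRD=so; TOR=un; VEL=ra


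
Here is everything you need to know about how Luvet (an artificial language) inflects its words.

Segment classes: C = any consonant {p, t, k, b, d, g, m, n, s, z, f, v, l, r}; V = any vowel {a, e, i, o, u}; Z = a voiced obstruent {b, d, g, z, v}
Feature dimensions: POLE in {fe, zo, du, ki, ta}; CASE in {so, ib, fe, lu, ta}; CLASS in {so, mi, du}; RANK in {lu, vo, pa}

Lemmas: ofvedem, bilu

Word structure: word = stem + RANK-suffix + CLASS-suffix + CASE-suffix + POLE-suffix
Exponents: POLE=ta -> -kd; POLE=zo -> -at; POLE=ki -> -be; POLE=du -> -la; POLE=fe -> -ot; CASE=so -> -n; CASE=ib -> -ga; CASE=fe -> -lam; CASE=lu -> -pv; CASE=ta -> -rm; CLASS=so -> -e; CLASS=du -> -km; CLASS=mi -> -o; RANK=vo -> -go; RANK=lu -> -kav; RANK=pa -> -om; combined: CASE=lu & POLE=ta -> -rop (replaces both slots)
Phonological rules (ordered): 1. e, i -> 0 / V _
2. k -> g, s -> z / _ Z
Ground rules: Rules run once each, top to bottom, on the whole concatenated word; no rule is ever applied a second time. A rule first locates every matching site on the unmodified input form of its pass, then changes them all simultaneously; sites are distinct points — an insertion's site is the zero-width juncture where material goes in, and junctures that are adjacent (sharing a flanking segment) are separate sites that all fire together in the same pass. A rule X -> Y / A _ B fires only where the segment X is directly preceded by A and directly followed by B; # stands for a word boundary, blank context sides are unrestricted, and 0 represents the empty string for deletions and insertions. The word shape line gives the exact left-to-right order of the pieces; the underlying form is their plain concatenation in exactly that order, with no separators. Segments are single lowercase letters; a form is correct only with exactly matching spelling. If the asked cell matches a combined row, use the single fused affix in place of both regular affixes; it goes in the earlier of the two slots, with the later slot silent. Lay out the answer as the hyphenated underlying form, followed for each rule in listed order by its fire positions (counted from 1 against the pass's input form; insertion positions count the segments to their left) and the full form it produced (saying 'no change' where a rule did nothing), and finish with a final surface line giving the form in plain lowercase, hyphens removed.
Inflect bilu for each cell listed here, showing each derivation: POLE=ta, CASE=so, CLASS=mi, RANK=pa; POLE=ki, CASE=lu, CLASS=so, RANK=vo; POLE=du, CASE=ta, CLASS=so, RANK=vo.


cell POLE=ta, CASE=so, CLASS=mi, RANK=pa:
underlying: bilu-om-o-n-kd
1. e, i -> 0 / V _: no change
2. k -> g, s -> z / _ Z: fires at position(s) 9: biluomongd
surface: biluomongd

cell POLE=ki, CASE=lu, CLASS=so, RANK=vo:
underlying: bilu-go-e-pv-be
1. e, i -> 0 / V _: fires at position(s) 7: bilugopvbe
2. k -> g, s -> z / _ Z: no change
surface: bilugopvbe

cell POLE=du, CASE=ta, CLASS=so, RANK=vo:
underlying: bilu-go-e-rm-la
1. e, i -> 0 / V _: fires at position(s) 7: bilugormla
2. k -> g, s -> z / _ Z: no change
surface: bilugormla


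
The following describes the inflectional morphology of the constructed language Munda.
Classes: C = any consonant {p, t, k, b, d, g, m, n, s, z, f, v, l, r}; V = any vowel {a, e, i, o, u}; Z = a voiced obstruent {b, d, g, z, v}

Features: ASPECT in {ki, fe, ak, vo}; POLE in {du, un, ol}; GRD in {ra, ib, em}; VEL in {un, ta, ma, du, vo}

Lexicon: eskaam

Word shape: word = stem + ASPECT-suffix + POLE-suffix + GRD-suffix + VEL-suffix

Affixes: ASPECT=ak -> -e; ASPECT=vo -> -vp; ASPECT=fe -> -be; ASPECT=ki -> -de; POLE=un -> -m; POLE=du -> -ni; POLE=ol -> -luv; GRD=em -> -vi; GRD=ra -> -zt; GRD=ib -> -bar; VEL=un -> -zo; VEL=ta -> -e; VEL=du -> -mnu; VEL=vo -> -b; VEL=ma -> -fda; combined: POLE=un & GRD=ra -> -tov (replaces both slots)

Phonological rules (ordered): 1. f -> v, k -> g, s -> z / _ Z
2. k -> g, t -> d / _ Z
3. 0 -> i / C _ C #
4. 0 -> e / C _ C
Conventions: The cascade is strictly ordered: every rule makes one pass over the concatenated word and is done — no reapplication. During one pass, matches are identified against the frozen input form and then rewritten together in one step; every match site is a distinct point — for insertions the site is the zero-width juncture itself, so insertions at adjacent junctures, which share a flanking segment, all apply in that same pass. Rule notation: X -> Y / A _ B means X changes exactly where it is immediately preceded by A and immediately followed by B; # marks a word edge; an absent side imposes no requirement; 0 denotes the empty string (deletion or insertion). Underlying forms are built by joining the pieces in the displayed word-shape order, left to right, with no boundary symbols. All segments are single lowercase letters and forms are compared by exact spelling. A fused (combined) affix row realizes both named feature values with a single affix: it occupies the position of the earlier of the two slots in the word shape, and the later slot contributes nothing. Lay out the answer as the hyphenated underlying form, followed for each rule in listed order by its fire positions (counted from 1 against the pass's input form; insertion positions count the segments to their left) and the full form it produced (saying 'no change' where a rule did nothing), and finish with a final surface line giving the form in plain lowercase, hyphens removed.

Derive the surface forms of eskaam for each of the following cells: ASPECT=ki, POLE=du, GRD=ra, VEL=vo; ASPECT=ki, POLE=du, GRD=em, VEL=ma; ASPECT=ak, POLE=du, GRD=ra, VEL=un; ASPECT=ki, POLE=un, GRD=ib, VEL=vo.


cell ASPECT=ki, POLE=du, GRD=ra, VEL=vo:
underlying: eskaam-de-ni-zt-b
1. f -> v, k -> g, s -> z / _ Z: no change
2. k -> g, t -> d / _ Z: fires at position(s) 12: eskaamdenizdb
3. 0 -> i / C _ C #: inserts after position(s) 12: eskaamdenizdib
4. 0 -> e / C _ C: inserts after position(s) 2, 6, 11: esekaamedenizedib
surface: esekaamedenizedib

cell ASPECT=ki, POLE=du, GRD=em, VEL=ma:
underlying: eskaam-de-ni-vi-fda
1. f -> v, k -> g, s -> z / _ Z: fires at position(s) 13: eskaamdenivivda
2. k -> g, t -> d / _ Z: no change
3. 0 -> i / C _ C #: no change
4. 0 -> e / C _ C: inserts after position(s) 2, 6, 13: esekaamedeniviveda
surface: esekaamedeniviveda

cell ASPECT=ak, POLE=du, GRD=ra, VEL=un:
underlying: eskaam-e-ni-zt-zo
1. f -> v, k -> g, s -> z / _ Z: no change
2. k -> g, t -> d / _ Z: fires at position(s) 11: eskaamenizdzo
3. 0 -> i / C _ C #: no change
4. 0 -> e / C _ C: inserts after position(s) 2, 10, 11: esekaamenizedezo
surface: esekaamenizedezo

cell ASPECT=ki, POLE=un, GRD=ib, VEL=vo:
underlying: eskaam-de-m-bar-b
1. f -> v, k -> g, s -> z / _ Z: no change
2. k -> g, t -> d / _ Z: no change
3. 0 -> i / C _ C #: inserts after position(s) 12: eskaamdembarib
4. 0 -> e / C _ C: inserts after position(s) 2, 6, 9: esekaamedemebarib
surface: esekaamedemebarib


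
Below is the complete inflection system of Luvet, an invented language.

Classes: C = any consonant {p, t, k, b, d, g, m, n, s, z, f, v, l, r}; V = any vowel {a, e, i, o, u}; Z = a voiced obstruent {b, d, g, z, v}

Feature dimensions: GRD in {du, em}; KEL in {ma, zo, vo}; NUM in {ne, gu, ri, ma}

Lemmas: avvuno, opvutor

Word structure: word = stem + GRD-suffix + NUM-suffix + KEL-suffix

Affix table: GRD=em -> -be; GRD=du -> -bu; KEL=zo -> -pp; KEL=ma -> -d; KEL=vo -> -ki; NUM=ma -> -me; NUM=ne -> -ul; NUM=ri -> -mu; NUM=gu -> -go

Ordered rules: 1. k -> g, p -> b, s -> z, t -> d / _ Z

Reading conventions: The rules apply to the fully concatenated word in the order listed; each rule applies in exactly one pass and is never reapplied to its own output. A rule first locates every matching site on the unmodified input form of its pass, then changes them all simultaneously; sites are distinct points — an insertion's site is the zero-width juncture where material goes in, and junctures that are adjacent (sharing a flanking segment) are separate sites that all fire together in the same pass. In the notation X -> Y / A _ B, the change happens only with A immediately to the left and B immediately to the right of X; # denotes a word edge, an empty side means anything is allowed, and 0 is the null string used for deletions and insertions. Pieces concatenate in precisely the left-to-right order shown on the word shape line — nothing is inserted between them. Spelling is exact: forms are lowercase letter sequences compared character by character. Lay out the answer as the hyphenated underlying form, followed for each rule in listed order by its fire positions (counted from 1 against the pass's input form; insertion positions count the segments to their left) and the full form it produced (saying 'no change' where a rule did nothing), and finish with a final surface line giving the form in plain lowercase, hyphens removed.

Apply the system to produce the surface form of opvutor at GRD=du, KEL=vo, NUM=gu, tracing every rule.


underlying: opvutor-bu-go-ki
1. k -> g, p -> b, s -> z, t -> d / _ Z: fires at position(s) 2: obvutorbugoki
surface: obvutorbugoki


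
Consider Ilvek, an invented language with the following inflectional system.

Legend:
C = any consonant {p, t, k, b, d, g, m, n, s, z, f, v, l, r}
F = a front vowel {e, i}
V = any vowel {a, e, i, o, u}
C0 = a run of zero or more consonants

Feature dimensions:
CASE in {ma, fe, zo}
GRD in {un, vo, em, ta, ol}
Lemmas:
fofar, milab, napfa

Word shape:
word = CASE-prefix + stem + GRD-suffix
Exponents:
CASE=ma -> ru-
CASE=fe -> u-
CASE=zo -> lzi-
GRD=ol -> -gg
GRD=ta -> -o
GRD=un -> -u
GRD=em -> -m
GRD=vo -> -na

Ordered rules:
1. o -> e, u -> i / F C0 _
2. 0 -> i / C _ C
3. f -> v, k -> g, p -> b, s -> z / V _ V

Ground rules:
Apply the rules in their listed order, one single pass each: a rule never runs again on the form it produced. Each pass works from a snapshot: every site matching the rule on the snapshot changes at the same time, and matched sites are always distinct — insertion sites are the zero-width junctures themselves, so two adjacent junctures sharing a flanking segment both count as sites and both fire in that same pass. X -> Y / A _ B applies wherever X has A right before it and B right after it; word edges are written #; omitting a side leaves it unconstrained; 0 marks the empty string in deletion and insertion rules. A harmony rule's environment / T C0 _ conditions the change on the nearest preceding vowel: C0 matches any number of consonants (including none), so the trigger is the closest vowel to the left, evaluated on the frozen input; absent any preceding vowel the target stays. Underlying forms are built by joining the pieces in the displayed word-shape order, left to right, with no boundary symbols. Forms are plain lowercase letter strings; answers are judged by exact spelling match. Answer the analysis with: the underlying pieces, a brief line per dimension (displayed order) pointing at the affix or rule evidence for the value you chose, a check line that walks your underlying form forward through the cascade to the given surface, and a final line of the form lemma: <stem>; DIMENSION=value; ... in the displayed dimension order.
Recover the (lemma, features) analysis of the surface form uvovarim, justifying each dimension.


underlying: u-fofar-m
CASE=fe - signalled by the affix u-
GRD=em - signalled by the affix -m
check: ufofarm -> ufofarm -> ufofarim -> uvovarim
lemma: fofar; CASE=fe; GRD=em


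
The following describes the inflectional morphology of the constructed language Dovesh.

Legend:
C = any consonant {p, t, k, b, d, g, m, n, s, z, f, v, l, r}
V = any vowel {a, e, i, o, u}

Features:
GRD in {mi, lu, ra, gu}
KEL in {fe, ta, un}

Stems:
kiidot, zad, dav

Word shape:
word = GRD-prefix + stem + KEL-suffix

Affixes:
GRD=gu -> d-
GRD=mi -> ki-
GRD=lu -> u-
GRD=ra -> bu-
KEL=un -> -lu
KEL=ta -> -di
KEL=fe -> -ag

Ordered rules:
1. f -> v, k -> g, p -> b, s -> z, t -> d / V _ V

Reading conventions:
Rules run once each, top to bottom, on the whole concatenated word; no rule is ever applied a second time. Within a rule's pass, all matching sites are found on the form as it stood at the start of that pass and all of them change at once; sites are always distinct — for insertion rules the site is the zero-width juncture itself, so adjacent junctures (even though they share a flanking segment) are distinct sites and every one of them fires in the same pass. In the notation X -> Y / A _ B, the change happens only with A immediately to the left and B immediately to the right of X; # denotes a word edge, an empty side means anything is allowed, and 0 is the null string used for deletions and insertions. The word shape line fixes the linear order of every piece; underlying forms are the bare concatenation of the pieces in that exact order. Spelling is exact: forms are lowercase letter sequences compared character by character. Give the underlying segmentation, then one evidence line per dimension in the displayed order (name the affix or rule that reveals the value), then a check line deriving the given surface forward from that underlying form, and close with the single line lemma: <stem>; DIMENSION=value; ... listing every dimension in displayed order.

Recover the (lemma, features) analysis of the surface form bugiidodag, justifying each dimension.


underlying: bu-kiidot-ag
GRD=ra - signalled by the affix bu-
KEL=fe - signalled by the affix -ag
check: bukiidotag -> bugiidodag
lemma: kiidot; GRD=ra; KEL=fe


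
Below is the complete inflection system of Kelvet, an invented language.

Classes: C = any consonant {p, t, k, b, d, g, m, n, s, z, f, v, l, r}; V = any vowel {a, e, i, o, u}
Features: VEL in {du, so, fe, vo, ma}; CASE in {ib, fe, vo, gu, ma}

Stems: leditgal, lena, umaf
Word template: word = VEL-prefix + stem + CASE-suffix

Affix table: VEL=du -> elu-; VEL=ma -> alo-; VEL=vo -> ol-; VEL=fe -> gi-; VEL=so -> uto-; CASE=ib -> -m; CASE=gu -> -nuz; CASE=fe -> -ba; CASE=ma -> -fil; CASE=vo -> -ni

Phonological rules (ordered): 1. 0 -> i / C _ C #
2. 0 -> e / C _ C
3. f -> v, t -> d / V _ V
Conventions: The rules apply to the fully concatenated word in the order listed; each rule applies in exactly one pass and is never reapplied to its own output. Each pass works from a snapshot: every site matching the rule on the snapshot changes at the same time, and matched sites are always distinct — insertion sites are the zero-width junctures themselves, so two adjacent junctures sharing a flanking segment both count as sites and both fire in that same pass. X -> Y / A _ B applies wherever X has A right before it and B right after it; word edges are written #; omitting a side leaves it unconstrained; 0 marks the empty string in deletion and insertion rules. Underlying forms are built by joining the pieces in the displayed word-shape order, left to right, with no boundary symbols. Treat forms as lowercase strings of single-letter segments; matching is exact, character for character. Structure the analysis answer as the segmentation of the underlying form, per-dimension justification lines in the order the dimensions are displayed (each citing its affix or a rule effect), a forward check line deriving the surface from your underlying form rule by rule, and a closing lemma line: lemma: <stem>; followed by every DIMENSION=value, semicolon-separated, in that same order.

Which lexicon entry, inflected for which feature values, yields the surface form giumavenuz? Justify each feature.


underlying: gi-umaf-nuz
VEL=fe - signalled by the affix gi-
CASE=gu - signalled by the affix -nuz
check: giumafnuz -> giumafnuz -> giumafenuz -> giumavenuz
lemma: umaf; VEL=fe; CASE=gu


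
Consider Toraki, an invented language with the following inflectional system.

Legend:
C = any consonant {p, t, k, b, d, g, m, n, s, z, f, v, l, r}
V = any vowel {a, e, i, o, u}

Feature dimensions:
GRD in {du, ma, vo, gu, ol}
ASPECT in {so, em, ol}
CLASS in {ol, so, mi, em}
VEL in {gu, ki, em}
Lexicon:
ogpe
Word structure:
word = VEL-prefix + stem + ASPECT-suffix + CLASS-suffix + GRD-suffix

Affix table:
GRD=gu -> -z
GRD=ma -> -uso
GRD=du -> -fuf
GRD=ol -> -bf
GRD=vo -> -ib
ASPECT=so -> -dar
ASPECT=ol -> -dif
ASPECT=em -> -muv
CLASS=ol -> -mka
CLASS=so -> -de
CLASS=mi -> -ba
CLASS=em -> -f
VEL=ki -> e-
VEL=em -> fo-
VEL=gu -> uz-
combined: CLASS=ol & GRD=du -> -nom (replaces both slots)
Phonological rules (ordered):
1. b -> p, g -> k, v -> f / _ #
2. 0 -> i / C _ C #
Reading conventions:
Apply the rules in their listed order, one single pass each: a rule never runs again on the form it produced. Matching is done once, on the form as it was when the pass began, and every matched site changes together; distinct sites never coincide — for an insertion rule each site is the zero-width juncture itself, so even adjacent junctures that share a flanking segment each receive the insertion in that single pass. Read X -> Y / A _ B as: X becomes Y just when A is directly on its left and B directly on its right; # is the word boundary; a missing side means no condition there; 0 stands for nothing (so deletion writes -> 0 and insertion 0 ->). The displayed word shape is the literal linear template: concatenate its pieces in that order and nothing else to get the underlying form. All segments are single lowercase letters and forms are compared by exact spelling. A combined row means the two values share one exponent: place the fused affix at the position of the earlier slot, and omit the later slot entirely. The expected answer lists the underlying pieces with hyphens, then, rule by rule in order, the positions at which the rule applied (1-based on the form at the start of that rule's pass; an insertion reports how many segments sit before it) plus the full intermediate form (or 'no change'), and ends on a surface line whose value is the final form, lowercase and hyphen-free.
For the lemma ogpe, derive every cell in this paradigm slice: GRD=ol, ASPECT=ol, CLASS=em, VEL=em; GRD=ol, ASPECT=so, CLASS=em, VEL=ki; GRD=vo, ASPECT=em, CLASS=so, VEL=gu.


cell GRD=ol, ASPECT=ol, CLASS=em, VEL=em:
underlying: fo-ogpe-dif-f-bf
1. b -> p, g -> k, v -> f / _ #: no change
2. 0 -> i / C _ C #: inserts after position(s) 11: foogpediffbif
surface: foogpediffbif

cell GRD=ol, ASPECT=so, CLASS=em, VEL=ki:
underlying: e-ogpe-dar-f-bf
1. b -> p, g -> k, v -> f / _ #: no change
2. 0 -> i / C _ C #: inserts after position(s) 10: eogpedarfbif
surface: eogpedarfbif

cell GRD=vo, ASPECT=em, CLASS=so, VEL=gu:
underlying: uz-ogpe-muv-de-ib
1. b -> p, g -> k, v -> f / _ #: fires at position(s) 13: uzogpemuvdeip
2. 0 -> i / C _ C #: no change
surface: uzogpemuvdeip


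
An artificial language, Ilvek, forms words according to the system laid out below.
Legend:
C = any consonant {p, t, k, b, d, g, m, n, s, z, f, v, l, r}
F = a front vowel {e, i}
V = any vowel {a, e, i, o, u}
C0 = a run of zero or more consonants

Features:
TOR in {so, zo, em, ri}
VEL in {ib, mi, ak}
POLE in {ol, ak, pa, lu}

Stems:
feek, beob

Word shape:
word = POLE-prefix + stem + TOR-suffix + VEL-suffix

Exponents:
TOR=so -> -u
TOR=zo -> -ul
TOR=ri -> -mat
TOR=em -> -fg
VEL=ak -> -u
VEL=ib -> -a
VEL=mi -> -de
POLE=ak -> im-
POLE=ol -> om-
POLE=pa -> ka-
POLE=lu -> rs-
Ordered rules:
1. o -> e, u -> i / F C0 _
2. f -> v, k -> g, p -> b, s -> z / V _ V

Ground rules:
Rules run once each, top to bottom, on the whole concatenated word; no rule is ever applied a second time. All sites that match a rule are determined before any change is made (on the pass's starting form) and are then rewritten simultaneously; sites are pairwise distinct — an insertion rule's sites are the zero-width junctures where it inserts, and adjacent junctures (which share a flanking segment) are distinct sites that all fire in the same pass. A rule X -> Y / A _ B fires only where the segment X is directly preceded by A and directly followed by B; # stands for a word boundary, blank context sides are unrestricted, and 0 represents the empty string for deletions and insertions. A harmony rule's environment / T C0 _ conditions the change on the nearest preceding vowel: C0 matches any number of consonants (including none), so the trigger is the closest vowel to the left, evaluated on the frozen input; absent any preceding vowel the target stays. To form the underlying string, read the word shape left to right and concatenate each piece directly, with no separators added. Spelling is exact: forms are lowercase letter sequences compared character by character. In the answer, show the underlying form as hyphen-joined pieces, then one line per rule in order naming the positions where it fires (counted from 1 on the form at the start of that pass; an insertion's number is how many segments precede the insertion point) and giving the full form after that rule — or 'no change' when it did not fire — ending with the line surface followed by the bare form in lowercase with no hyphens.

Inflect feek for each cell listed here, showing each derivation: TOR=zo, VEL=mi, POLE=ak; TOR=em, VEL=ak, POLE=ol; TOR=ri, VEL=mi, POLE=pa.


cell TOR=zo, VEL=mi, POLE=ak:
underlying: im-feek-ul-de
1. o -> e, u -> i / F C0 _: fires at position(s) 7: imfeekilde
2. f -> v, k -> g, p -> b, s -> z / V _ V: fires at position(s) 6: imfeegilde
surface: imfeegilde

cell TOR=em, VEL=ak, POLE=ol:
underlying: om-feek-fg-u
1. o -> e, u -> i / F C0 _: fires at position(s) 9: omfeekfgi
2. f -> v, k -> g, p -> b, s -> z / V _ V: no change
surface: omfeekfgi

cell TOR=ri, VEL=mi, POLE=pa:
underlying: ka-feek-mat-de
1. o -> e, u -> i / F C0 _: no change
2. f -> v, k -> g, p -> b, s -> z / V _ V: fires at position(s) 3: kaveekmatde
surface: kaveekmatde


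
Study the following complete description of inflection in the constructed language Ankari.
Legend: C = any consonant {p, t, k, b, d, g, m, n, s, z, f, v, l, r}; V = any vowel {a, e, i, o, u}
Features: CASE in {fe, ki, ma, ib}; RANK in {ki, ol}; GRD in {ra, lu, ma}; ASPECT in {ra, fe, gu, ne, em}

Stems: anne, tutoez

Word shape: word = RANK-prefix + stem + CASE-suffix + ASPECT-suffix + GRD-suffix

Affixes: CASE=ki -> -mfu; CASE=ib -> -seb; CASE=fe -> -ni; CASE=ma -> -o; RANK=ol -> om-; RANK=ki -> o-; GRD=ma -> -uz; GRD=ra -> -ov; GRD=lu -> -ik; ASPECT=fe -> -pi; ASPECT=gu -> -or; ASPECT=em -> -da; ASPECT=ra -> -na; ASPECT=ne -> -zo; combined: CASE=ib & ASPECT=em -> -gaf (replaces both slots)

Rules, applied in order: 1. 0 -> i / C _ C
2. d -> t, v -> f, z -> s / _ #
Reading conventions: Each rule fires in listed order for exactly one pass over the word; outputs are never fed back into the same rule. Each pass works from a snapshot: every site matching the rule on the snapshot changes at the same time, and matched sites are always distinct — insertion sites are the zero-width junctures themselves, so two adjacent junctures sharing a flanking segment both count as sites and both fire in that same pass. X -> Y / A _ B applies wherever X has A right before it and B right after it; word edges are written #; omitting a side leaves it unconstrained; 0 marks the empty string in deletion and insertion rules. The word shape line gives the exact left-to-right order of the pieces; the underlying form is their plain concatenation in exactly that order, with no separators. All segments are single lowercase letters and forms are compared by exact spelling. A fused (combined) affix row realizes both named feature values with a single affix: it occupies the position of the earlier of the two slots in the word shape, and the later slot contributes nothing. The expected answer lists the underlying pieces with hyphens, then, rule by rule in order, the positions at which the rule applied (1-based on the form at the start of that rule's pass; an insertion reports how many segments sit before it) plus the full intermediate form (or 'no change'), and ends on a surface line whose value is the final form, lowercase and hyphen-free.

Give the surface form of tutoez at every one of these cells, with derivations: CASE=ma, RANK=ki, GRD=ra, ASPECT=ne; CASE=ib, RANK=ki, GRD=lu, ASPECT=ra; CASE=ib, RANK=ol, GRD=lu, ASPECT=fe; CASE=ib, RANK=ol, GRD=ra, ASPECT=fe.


cell CASE=ma, RANK=ki, GRD=ra, ASPECT=ne:
underlying: o-tutoez-o-zo-ov
1. 0 -> i / C _ C: no change
2. d -> t, v -> f, z -> s / _ #: fires at position(s) 12: otutoezozoof
surface: otutoezozoof

cell CASE=ib, RANK=ki, GRD=lu, ASPECT=ra:
underlying: o-tutoez-seb-na-ik
1. 0 -> i / C _ C: inserts after position(s) 7, 10: otutoezisebinaik
2. d -> t, v -> f, z -> s / _ #: no change
surface: otutoezisebinaik

cell CASE=ib, RANK=ol, GRD=lu, ASPECT=fe:
underlying: om-tutoez-seb-pi-ik
1. 0 -> i / C _ C: inserts after position(s) 2, 8, 11: omitutoezisebipiik
2. d -> t, v -> f, z -> s / _ #: no change
surface: omitutoezisebipiik

cell CASE=ib, RANK=ol, GRD=ra, ASPECT=fe:
underlying: om-tutoez-seb-pi-ov
1. 0 -> i / C _ C: inserts after position(s) 2, 8, 11: omitutoezisebipiov
2. d -> t, v -> f, z -> s / _ #: fires at position(s) 18: omitutoezisebipiof
surface: omitutoezisebipiof


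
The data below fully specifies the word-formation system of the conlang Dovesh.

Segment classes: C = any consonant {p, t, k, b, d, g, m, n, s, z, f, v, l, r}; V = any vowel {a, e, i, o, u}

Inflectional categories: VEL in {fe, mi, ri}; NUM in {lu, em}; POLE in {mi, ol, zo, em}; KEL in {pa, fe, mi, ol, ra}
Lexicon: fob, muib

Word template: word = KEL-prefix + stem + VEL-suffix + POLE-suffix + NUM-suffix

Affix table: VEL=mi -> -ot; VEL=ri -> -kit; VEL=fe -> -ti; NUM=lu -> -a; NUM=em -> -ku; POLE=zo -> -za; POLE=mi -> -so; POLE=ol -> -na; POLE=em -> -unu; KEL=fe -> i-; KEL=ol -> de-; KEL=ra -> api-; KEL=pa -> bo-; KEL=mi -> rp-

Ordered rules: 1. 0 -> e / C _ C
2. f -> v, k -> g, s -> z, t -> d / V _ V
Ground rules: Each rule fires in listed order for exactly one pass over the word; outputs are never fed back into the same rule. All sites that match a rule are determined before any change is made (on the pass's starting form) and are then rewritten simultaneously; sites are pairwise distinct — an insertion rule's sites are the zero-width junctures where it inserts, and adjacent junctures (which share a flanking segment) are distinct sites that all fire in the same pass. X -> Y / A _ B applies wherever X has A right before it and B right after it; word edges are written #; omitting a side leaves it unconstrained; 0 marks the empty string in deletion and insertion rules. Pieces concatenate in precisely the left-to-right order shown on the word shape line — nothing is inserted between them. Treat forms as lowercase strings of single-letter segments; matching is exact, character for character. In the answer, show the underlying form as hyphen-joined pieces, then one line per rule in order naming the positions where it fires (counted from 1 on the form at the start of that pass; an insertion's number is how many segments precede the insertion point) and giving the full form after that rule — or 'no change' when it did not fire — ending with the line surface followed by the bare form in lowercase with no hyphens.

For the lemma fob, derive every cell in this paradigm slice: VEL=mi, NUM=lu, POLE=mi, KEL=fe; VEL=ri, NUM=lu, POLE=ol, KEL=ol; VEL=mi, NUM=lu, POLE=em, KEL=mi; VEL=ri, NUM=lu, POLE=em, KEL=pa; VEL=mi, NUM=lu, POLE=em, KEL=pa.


cell VEL=mi, NUM=lu, POLE=mi, KEL=fe:
underlying: i-fob-ot-so-a
1. 0 -> e / C _ C: inserts after position(s) 6: ifobotesoa
2. f -> v, k -> g, s -> z, t -> d / V _ V: fires at position(s) 2, 6, 8: ivobodezoa
surface: ivobodezoa

cell VEL=ri, NUM=lu, POLE=ol, KEL=ol:
underlying: de-fob-kit-na-a
1. 0 -> e / C _ C: inserts after position(s) 5, 8: defobekitenaa
2. f -> v, k -> g, s -> z, t -> d / V _ V: fires at position(s) 3, 7, 9: devobegidenaa
surface: devobegidenaa

cell VEL=mi, NUM=lu, POLE=em, KEL=mi:
underlying: rp-fob-ot-unu-a
1. 0 -> e / C _ C: inserts after position(s) 1, 2: repefobotunua
2. f -> v, k -> g, s -> z, t -> d / V _ V: fires at position(s) 5, 9: repevobodunua
surface: repevobodunua

cell VEL=ri, NUM=lu, POLE=em, KEL=pa:
underlying: bo-fob-kit-unu-a
1. 0 -> e / C _ C: inserts after position(s) 5: bofobekitunua
2. f -> v, k -> g, s -> z, t -> d / V _ V: fires at position(s) 3, 7, 9: bovobegidunua
surface: bovobegidunua

cell VEL=mi, NUM=lu, POLE=em, KEL=pa:
underlying: bo-fob-ot-unu-a
1. 0 -> e / C _ C: no change
2. f -> v, k -> g, s -> z, t -> d / V _ V: fires at position(s) 3, 7: bovobodunua
surface: bovobodunua


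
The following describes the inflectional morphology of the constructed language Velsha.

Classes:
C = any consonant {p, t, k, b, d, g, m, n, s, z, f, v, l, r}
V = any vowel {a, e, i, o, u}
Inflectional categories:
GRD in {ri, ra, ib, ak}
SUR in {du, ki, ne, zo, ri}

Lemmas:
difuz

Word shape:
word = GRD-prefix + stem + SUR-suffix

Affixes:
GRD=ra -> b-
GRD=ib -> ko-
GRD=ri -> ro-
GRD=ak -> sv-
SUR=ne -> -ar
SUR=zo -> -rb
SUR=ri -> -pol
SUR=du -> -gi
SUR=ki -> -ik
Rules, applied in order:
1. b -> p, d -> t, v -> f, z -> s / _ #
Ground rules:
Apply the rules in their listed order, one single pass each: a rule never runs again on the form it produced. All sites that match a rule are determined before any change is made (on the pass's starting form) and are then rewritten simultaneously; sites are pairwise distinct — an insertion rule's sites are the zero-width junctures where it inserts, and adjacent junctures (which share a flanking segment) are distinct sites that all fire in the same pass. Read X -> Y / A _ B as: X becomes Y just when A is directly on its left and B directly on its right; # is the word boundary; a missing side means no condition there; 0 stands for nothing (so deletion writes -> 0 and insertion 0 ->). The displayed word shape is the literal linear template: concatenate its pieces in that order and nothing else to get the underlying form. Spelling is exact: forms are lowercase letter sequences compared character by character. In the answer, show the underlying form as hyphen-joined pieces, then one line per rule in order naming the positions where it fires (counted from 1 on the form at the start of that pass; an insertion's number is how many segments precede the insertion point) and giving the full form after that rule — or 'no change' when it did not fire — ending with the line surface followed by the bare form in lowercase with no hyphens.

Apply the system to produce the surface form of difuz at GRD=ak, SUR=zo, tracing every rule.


underlying: sv-difuz-rb
1. b -> p, d -> t, v -> f, z -> s / _ #: fires at position(s) 9: svdifuzrp
surface: svdifuzrp


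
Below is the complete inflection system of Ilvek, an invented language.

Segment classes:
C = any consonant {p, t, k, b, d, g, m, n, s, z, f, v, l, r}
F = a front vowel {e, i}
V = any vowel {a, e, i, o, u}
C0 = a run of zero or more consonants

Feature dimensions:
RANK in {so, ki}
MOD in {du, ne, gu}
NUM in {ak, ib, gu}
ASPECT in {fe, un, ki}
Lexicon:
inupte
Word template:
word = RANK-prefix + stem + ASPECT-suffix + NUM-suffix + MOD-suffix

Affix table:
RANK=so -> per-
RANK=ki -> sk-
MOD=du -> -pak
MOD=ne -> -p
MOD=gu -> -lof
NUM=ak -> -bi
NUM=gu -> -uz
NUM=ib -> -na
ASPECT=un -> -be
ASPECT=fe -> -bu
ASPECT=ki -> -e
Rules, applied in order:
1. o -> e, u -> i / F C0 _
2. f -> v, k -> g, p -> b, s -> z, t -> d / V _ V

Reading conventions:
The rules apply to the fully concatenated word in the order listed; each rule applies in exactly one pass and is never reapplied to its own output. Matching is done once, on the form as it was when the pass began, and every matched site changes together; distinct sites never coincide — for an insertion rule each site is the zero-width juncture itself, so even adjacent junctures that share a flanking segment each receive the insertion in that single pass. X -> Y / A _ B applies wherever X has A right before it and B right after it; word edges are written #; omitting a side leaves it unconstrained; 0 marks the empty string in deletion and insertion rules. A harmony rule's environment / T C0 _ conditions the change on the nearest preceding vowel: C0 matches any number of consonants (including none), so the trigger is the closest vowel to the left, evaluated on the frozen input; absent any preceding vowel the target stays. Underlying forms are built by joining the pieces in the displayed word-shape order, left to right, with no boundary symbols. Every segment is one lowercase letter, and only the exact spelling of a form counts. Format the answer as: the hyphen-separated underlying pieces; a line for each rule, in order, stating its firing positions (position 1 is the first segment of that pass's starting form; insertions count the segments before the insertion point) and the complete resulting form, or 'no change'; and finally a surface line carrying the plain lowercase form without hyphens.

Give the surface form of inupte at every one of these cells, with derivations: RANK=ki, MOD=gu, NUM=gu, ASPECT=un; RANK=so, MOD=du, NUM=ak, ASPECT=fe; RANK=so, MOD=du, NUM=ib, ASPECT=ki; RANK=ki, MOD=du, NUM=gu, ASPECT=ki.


cell RANK=ki, MOD=gu, NUM=gu, ASPECT=un:
underlying: sk-inupte-be-uz-lof
1. o -> e, u -> i / F C0 _: fires at position(s) 5, 11: skiniptebeizlof
2. f -> v, k -> g, p -> b, s -> z, t -> d / V _ V: no change
surface: skiniptebeizlof

cell RANK=so, MOD=du, NUM=ak, ASPECT=fe:
underlying: per-inupte-bu-bi-pak
1. o -> e, u -> i / F C0 _: fires at position(s) 6, 11: periniptebibipak
2. f -> v, k -> g, p -> b, s -> z, t -> d / V _ V: fires at position(s) 14: periniptebibibak
surface: periniptebibibak

cell RANK=so, MOD=du, NUM=ib, ASPECT=ki:
underlying: per-inupte-e-na-pak
1. o -> e, u -> i / F C0 _: fires at position(s) 6: perinipteenapak
2. f -> v, k -> g, p -> b, s -> z, t -> d / V _ V: fires at position(s) 13: perinipteenabak
surface: perinipteenabak

cell RANK=ki, MOD=du, NUM=gu, ASPECT=ki:
underlying: sk-inupte-e-uz-pak
1. o -> e, u -> i / F C0 _: fires at position(s) 5, 10: skinipteeizpak
2. f -> v, k -> g, p -> b, s -> z, t -> d / V _ V: no change
surface: skinipteeizpak
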